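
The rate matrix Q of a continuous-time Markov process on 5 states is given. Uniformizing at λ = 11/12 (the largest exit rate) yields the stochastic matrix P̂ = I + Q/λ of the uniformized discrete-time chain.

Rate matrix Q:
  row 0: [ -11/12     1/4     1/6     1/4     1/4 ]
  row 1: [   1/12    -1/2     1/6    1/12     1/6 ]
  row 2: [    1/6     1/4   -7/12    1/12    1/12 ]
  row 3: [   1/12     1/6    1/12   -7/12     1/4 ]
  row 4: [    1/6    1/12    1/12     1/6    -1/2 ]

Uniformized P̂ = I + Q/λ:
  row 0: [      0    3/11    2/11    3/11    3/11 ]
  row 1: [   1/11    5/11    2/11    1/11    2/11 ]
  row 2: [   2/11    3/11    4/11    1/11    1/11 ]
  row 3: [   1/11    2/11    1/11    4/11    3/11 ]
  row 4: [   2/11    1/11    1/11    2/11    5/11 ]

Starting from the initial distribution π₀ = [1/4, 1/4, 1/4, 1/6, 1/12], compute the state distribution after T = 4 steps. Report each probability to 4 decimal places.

t=0: π = [0.2500, 0.2500, 0.2500, 0.1667, 0.0833]
t=1: π = [0.0985, 0.2879, 0.2045, 0.1894, 0.2197]
t=2: π = [0.1205, 0.2679, 0.1818, 0.1804, 0.2493]
t=3: π = [0.1191, 0.2597, 0.1758, 0.1847, 0.2606]
t=4: π = [0.1198, 0.2558, 0.1733, 0.1866, 0.2645]

π = [0.1198, 0.2558, 0.1733, 0.1866, 0.2645]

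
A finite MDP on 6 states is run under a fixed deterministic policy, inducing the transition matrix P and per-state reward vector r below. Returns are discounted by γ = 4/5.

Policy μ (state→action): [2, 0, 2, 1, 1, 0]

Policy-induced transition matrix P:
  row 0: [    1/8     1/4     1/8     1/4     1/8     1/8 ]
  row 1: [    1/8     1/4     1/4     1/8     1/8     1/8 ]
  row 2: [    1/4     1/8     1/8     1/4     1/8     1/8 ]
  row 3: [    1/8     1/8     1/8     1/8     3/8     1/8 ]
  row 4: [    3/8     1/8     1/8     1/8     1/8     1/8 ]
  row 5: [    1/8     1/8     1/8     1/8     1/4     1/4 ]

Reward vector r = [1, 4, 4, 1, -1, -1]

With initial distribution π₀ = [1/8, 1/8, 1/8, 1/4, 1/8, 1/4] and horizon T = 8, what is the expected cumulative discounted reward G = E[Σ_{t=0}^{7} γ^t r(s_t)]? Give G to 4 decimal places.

G = 4.9554

t=0: π = [0.1250, 0.1250, 0.1250, 0.2500, 0.1250, 0.2500], E[r] = 1.0000, γ^t·E[r] = 1.000000, running G = 1.000000
t=1: π = [0.1719, 0.1563, 0.1406, 0.1563, 0.2188, 0.1563], E[r] = 1.1406, γ^t·E[r] = 0.912500, running G = 1.912500
t=2: π = [0.1973, 0.1660, 0.1445, 0.1641, 0.1836, 0.1445], E[r] = 1.2754, γ^t·E[r] = 0.816250, running G = 2.728750
t=3: π = [0.1890, 0.1704, 0.1458, 0.1677, 0.1841, 0.1431], E[r] = 1.2942, γ^t·E[r] = 0.662625, running G = 3.391375
t=4: π = [0.1892, 0.1699, 0.1463, 0.1668, 0.1848, 0.1429], E[r] = 1.2933, γ^t·E[r] = 0.529725, running G = 3.921100
t=5: π = [0.1895, 0.1699, 0.1462, 0.1669, 0.1846, 0.1429], E[r] = 1.2935, γ^t·E[r] = 0.423869, running G = 4.344969
t=6: π = [0.1894, 0.1699, 0.1462, 0.1670, 0.1846, 0.1429], E[r] = 1.2936, γ^t·E[r] = 0.339104, running G = 4.684073
t=7: π = [0.1894, 0.1699, 0.1462, 0.1670, 0.1846, 0.1429], E[r] = 1.2936, γ^t·E[r] = 0.271280, running G = 4.955353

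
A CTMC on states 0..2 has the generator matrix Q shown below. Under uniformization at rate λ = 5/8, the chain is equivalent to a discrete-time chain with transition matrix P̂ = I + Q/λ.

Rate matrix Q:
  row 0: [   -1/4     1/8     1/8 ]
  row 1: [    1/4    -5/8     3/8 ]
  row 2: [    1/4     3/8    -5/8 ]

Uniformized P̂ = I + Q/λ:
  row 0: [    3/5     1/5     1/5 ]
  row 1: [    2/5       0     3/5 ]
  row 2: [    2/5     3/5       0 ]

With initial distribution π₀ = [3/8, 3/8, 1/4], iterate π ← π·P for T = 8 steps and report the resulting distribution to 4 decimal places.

t=0: π = [0.3750, 0.3750, 0.2500]
t=1: π = [0.4750, 0.2250, 0.3000]
t=2: π = [0.4950, 0.2750, 0.2300]
t=3: π = [0.4990, 0.2370, 0.2640]
t=4: π = [0.4998, 0.2582, 0.2420]
t=5: π = [0.5000, 0.2452, 0.2549]
t=6: π = [0.5000, 0.2529, 0.2471]
t=7: π = [0.5000, 0.2483, 0.2518]
t=8: π = [0.5000, 0.2510, 0.2490]

π = [0.5000, 0.2510, 0.2490]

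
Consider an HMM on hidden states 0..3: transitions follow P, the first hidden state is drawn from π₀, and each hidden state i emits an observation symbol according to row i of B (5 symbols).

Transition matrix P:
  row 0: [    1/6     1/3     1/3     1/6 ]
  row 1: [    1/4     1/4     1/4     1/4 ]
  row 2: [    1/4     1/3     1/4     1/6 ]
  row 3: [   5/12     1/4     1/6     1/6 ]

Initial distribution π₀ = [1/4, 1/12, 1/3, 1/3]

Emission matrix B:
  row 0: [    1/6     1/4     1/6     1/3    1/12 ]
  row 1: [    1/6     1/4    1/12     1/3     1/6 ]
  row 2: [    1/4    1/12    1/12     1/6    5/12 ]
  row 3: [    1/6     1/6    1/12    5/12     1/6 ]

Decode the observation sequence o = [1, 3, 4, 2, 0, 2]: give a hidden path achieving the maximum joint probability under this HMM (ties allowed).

path = [3, 0, 2, 0, 2, 0]

t=0: δ = [6.250e-02, 2.083e-02, 2.778e-02, 5.556e-02]  (obs o_0=1)
t=1: δ = [7.716e-03, 6.944e-03, 3.472e-03, 4.340e-03]  ψ = [3, 0, 0, 0]  (obs o_1=3)
t=2: δ = [1.507e-04, 4.287e-04, 1.072e-03, 2.894e-04]  ψ = [3, 0, 0, 1]  (obs o_2=4)
t=3: δ = [4.465e-05, 2.977e-05, 2.233e-05, 1.488e-05]  ψ = [2, 2, 2, 2]  (obs o_3=2)
t=4: δ = [1.240e-06, 2.481e-06, 3.721e-06, 1.240e-06]  ψ = [0, 0, 0, 0]  (obs o_4=0)
t=5: δ = [1.550e-07, 1.034e-07, 7.752e-08, 5.168e-08]  ψ = [2, 2, 2, 1]  (obs o_5=2)
backtrack: best end state = 0; path = [3, 0, 2, 0, 2, 0]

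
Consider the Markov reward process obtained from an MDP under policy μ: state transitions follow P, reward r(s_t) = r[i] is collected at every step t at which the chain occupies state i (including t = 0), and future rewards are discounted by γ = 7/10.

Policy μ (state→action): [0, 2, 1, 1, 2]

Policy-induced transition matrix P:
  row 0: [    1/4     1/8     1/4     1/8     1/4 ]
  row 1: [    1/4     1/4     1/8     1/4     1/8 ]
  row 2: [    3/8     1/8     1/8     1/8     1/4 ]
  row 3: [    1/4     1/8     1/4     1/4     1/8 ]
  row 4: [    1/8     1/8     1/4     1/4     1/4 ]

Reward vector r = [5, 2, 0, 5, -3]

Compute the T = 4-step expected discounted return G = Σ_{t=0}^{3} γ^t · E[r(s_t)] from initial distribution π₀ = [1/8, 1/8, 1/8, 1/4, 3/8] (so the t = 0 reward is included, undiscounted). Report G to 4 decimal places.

G = 3.8793

t=0: π = [0.1250, 0.1250, 0.1250, 0.2500, 0.3750], E[r] = 1.0000, γ^t·E[r] = 1.000000, running G = 1.000000
t=1: π = [0.2188, 0.1406, 0.2188, 0.2188, 0.2031], E[r] = 1.8594, γ^t·E[r] = 1.301563, running G = 2.301563
t=2: π = [0.2520, 0.1426, 0.2051, 0.1953, 0.2051], E[r] = 1.9063, γ^t·E[r] = 0.934063, running G = 3.235625
t=3: π = [0.2500, 0.1428, 0.2065, 0.1929, 0.2078], E[r] = 1.8767, γ^t·E[r] = 0.643711, running G = 3.879336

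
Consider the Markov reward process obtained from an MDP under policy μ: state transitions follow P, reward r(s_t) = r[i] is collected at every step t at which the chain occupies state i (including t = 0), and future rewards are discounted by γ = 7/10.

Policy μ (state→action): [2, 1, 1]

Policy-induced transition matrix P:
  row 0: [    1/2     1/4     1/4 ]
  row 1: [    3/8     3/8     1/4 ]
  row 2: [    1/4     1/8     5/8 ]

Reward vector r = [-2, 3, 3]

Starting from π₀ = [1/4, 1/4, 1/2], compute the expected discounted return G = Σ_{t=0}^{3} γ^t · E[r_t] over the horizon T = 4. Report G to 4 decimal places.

G = 3.6236

t=0: π = [0.2500, 0.2500, 0.5000], E[r] = 1.7500, γ^t·E[r] = 1.750000, running G = 1.750000
t=1: π = [0.3438, 0.2188, 0.4375], E[r] = 1.2813, γ^t·E[r] = 0.896875, running G = 2.646875
t=2: π = [0.3633, 0.2227, 0.4141], E[r] = 1.1836, γ^t·E[r] = 0.579961, running G = 3.226836
t=3: π = [0.3687, 0.2261, 0.4053], E[r] = 1.1567, γ^t·E[r] = 0.396761, running G = 3.623597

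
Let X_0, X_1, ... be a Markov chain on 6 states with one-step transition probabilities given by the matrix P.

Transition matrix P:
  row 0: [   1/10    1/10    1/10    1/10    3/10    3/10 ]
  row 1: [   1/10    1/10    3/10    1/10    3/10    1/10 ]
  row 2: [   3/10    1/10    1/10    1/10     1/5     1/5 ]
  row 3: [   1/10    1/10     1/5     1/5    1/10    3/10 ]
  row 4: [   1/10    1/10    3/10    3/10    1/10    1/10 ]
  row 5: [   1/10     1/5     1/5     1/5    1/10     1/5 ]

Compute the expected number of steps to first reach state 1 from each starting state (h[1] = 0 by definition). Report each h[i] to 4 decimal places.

First-step conditioning: h[1] = 0; for i ≠ 1, h[i] = 1 + Σ_k P[i][k]·h[k].
  h[0] = 1 + 1/10·h[0] + 1/10·h[2] + 1/10·h[3] + 3/10·h[4] + 3/10·h[5]
  h[2] = 1 + 3/10·h[0] + 1/10·h[2] + 1/10·h[3] + 1/5·h[4] + 1/5·h[5]
  h[3] = 1 + 1/10·h[0] + 1/5·h[2] + 1/5·h[3] + 1/10·h[4] + 3/10·h[5]
  h[4] = 1 + 1/10·h[0] + 3/10·h[2] + 3/10·h[3] + 1/10·h[4] + 1/10·h[5]
  h[5] = 1 + 1/10·h[0] + 1/5·h[2] + 1/5·h[3] + 1/10·h[4] + 1/5·h[5]
Solving the 5×5 linear system over states ≠ 1 gives exactly h = [1525/187, 0, 6147/748, 553/68, 1550/187, 2765/374] (h[1] = 0 is the target).

h = [8.1551, 0.0000, 8.2179, 8.1324, 8.2888, 7.3930]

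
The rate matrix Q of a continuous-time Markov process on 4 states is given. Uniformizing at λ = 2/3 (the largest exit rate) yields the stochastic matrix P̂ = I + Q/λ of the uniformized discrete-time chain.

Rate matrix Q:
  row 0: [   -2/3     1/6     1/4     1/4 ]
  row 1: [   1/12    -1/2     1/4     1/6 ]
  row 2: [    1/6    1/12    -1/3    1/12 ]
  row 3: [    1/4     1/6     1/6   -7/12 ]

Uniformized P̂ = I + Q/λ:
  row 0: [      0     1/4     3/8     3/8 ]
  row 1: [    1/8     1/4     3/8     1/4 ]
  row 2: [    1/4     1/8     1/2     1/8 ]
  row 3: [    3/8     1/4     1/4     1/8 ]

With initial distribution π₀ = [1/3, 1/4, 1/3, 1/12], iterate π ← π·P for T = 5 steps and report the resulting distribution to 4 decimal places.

t=0: π = [0.3333, 0.2500, 0.3333, 0.0833]
t=1: π = [0.1458, 0.2083, 0.4063, 0.2396]
t=2: π = [0.2174, 0.1992, 0.3958, 0.1875]
t=3: π = [0.1942, 0.2005, 0.4010, 0.2043]
t=4: π = [0.2019, 0.1999, 0.3996, 0.1986]
t=5: π = [0.1994, 0.2001, 0.4001, 0.2005]

π = [0.1994, 0.2001, 0.4001, 0.2005]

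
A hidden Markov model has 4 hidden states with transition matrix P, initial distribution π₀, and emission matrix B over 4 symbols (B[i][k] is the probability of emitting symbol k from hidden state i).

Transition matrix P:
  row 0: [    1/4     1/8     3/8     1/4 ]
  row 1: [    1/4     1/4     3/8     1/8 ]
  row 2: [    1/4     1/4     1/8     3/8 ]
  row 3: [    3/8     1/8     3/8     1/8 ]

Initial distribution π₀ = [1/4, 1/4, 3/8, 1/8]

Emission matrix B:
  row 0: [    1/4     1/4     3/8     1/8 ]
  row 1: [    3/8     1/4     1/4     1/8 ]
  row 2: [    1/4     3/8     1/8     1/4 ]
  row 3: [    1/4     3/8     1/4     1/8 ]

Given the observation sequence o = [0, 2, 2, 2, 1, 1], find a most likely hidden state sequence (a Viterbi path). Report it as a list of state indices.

t=0: δ = [6.250e-02, 9.375e-02, 9.375e-02, 3.125e-02]  (obs o_0=0)
t=1: δ = [8.789e-03, 5.859e-03, 4.395e-03, 8.789e-03]  ψ = [1, 1, 1, 2]  (obs o_1=2)
t=2: δ = [1.236e-03, 3.662e-04, 4.120e-04, 5.493e-04]  ψ = [3, 1, 0, 0]  (obs o_2=2)
t=3: δ = [1.159e-04, 3.862e-05, 5.794e-05, 7.725e-05]  ψ = [0, 0, 0, 0]  (obs o_3=2)
t=4: δ = [7.242e-06, 3.621e-06, 1.629e-05, 1.086e-05]  ψ = [0, 0, 0, 0]  (obs o_4=1)
t=5: δ = [1.018e-06, 1.018e-06, 1.528e-06, 2.291e-06]  ψ = [2, 2, 3, 2]  (obs o_5=1)
backtrack: best end state = 3; path = [2, 3, 0, 0, 2, 3]

path = [2, 3, 0, 0, 2, 3]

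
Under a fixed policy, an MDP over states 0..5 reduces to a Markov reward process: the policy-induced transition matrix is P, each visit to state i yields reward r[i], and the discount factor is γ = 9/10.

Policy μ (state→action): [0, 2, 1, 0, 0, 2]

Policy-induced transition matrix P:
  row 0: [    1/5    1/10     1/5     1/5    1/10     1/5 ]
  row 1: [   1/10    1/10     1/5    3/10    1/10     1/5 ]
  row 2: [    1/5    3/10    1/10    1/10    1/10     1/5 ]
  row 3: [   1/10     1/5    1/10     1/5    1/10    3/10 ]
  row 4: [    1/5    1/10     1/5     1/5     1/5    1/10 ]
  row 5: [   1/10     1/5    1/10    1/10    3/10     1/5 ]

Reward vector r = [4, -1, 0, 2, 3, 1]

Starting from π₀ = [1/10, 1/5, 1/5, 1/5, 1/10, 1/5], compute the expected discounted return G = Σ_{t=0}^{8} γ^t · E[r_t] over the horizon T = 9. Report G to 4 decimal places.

G = 8.4693

t=0: π = [0.1000, 0.2000, 0.2000, 0.2000, 0.1000, 0.2000], E[r] = 1.1000, γ^t·E[r] = 1.100000, running G = 1.100000
t=1: π = [0.1400, 0.1800, 0.1400, 0.1800, 0.1500, 0.2100], E[r] = 1.4000, γ^t·E[r] = 1.260000, running G = 2.360000
t=2: π = [0.1430, 0.1670, 0.1470, 0.1830, 0.1570, 0.2030], E[r] = 1.4450, γ^t·E[r] = 1.170450, running G = 3.530450
t=3: π = [0.1447, 0.1680, 0.1467, 0.1817, 0.1563, 0.2026], E[r] = 1.4457, γ^t·E[r] = 1.053915, running G = 4.584365
t=4: π = [0.1448, 0.1678, 0.1469, 0.1819, 0.1562, 0.2025], E[r] = 1.4460, γ^t·E[r] = 0.948747, running G = 5.533112
t=5: π = [0.1448, 0.1678, 0.1469, 0.1818, 0.1561, 0.2026], E[r] = 1.4459, γ^t·E[r] = 0.853798, running G = 6.386910
t=6: π = [0.1448, 0.1678, 0.1469, 0.1818, 0.1561, 0.2026], E[r] = 1.4459, γ^t·E[r] = 0.768422, running G = 7.155332
t=7: π = [0.1448, 0.1678, 0.1469, 0.1818, 0.1561, 0.2026], E[r] = 1.4459, γ^t·E[r] = 0.691580, running G = 7.846912
t=8: π = [0.1448, 0.1678, 0.1469, 0.1818, 0.1561, 0.2026], E[r] = 1.4459, γ^t·E[r] = 0.622422, running G = 8.469334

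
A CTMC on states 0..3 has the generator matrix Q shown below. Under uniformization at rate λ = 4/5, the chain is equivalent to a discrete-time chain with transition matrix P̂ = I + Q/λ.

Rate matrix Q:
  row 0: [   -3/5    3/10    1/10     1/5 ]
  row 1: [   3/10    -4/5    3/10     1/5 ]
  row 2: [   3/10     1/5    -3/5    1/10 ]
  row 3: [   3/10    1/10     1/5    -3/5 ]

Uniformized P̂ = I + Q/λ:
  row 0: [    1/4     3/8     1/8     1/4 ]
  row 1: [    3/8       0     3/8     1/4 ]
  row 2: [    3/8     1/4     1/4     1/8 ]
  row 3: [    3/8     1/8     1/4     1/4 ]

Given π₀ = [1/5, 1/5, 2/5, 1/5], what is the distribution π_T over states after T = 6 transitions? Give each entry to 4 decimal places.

t=0: π = [0.2000, 0.2000, 0.4000, 0.2000]
t=1: π = [0.3500, 0.2000, 0.2500, 0.2000]
t=2: π = [0.3313, 0.2188, 0.2313, 0.2188]
t=3: π = [0.3336, 0.2094, 0.2359, 0.2211]
t=4: π = [0.3333, 0.2117, 0.2345, 0.2205]
t=5: π = [0.3333, 0.2112, 0.2348, 0.2207]
t=6: π = [0.3333, 0.2113, 0.2347, 0.2206]

π = [0.3333, 0.2113, 0.2347, 0.2206]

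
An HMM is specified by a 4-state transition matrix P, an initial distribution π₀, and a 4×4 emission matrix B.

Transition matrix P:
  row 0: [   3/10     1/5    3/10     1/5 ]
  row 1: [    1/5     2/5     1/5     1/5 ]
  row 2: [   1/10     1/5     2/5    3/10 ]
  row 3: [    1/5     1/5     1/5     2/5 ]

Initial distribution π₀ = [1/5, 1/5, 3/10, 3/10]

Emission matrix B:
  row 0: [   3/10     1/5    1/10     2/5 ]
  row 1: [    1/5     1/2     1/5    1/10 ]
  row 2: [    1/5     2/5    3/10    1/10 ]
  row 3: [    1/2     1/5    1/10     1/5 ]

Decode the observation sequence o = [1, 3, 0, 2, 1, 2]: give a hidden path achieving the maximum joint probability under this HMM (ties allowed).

path = [2, 3, 3, 2, 2, 2]

t=0: δ = [4.000e-02, 1.000e-01, 1.200e-01, 6.000e-02]  (obs o_0=1)
t=1: δ = [8.000e-03, 4.000e-03, 4.800e-03, 7.200e-03]  ψ = [1, 1, 2, 2]  (obs o_1=3)
t=2: δ = [7.200e-04, 3.200e-04, 4.800e-04, 1.440e-03]  ψ = [0, 0, 0, 3]  (obs o_2=0)
t=3: δ = [2.880e-05, 5.760e-05, 8.640e-05, 5.760e-05]  ψ = [3, 3, 3, 3]  (obs o_3=2)
t=4: δ = [2.304e-06, 1.152e-05, 1.382e-05, 5.184e-06]  ψ = [1, 1, 2, 2]  (obs o_4=1)
t=5: δ = [2.304e-07, 9.216e-07, 1.659e-06, 4.147e-07]  ψ = [1, 1, 2, 2]  (obs o_5=2)
backtrack: best end state = 2; path = [2, 3, 3, 2, 2, 2]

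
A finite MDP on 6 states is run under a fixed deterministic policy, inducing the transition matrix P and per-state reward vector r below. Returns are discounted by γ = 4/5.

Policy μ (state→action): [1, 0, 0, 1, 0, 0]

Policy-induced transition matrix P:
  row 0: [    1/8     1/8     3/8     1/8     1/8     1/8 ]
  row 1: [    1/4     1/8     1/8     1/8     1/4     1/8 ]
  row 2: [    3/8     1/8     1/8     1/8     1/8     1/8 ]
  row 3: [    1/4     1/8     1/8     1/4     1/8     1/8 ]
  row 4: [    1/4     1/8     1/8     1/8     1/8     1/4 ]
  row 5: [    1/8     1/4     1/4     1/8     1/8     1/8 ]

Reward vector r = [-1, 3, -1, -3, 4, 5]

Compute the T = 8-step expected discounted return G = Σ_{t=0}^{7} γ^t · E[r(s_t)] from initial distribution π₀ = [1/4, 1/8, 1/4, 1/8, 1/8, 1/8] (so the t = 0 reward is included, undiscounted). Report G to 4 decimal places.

G = 3.3088

t=0: π = [0.2500, 0.1250, 0.2500, 0.1250, 0.1250, 0.1250], E[r] = 0.6250, γ^t·E[r] = 0.625000, running G = 0.625000
t=1: π = [0.2344, 0.1406, 0.2031, 0.1406, 0.1406, 0.1406], E[r] = 0.8281, γ^t·E[r] = 0.662500, running G = 1.287500
t=2: π = [0.2285, 0.1426, 0.2012, 0.1426, 0.1426, 0.1426], E[r] = 0.8535, γ^t·E[r] = 0.546250, running G = 1.833750
t=3: π = [0.2288, 0.1428, 0.2000, 0.1428, 0.1428, 0.1428], E[r] = 0.8567, γ^t·E[r] = 0.438625, running G = 2.272375
t=4: π = [0.2285, 0.1429, 0.2000, 0.1429, 0.1429, 0.1429], E[r] = 0.8571, γ^t·E[r] = 0.351063, running G = 2.623438
t=5: π = [0.2286, 0.1429, 0.2000, 0.1429, 0.1429, 0.1429], E[r] = 0.8571, γ^t·E[r] = 0.280866, running G = 2.904304
t=6: π = [0.2286, 0.1429, 0.2000, 0.1429, 0.1429, 0.1429], E[r] = 0.8571, γ^t·E[r] = 0.224695, running G = 3.128998
t=7: π = [0.2286, 0.1429, 0.2000, 0.1429, 0.1429, 0.1429], E[r] = 0.8571, γ^t·E[r] = 0.179756, running G = 3.308754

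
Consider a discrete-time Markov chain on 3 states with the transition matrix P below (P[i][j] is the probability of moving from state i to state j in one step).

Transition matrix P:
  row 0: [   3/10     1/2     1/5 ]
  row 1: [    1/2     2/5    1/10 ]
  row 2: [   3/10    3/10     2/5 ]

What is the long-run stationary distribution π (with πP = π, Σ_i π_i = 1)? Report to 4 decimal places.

π = [0.3837, 0.4186, 0.1977]

Balance equations π_j = Σ_i π_i·P[i][j]:
  π_0 = 3/10·π_0 + 1/2·π_1 + 3/10·π_2
  π_1 = 1/2·π_0 + 2/5·π_1 + 3/10·π_2
  normalize: π_0 + π_1 + π_2 = 1
Solving the linear system gives exactly π = [33/86, 18/43, 17/86].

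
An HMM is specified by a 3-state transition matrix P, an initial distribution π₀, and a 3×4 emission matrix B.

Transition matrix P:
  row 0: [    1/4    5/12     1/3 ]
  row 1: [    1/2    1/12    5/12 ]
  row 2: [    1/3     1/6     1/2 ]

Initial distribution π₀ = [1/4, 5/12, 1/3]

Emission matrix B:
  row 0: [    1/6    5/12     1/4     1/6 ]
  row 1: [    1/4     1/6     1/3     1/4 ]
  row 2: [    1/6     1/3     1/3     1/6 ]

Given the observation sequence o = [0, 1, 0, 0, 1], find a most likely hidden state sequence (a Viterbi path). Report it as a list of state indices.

t=0: δ = [4.167e-02, 1.042e-01, 5.556e-02]  (obs o_0=0)
t=1: δ = [2.170e-02, 2.894e-03, 1.447e-02]  ψ = [1, 0, 1]  (obs o_1=1)
t=2: δ = [9.042e-04, 2.261e-03, 1.206e-03]  ψ = [0, 0, 0]  (obs o_2=0)
t=3: δ = [1.884e-04, 9.419e-05, 1.570e-04]  ψ = [1, 0, 1]  (obs o_3=0)
t=4: δ = [2.180e-05, 1.308e-05, 2.616e-05]  ψ = [2, 0, 2]  (obs o_4=1)
backtrack: best end state = 2; path = [1, 0, 1, 2, 2]

path = [1, 0, 1, 2, 2]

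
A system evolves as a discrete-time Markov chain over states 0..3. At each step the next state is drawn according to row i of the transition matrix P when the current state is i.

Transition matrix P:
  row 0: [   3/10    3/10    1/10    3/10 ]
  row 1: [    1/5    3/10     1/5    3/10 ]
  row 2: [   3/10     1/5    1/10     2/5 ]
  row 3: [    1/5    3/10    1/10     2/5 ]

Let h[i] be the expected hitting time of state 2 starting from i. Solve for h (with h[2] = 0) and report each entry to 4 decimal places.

First-step conditioning: h[2] = 0; for i ≠ 2, h[i] = 1 + Σ_k P[i][k]·h[k].
  h[0] = 1 + 3/10·h[0] + 3/10·h[1] + 3/10·h[3]
  h[1] = 1 + 1/5·h[0] + 3/10·h[1] + 3/10·h[3]
  h[3] = 1 + 1/5·h[0] + 3/10·h[1] + 2/5·h[3]
Solving the 3×3 linear system over states ≠ 2 gives exactly h = [100/13, 90/13, 0, 100/13] (h[2] = 0 is the target).

h = [7.6923, 6.9231, 0.0000, 7.6923]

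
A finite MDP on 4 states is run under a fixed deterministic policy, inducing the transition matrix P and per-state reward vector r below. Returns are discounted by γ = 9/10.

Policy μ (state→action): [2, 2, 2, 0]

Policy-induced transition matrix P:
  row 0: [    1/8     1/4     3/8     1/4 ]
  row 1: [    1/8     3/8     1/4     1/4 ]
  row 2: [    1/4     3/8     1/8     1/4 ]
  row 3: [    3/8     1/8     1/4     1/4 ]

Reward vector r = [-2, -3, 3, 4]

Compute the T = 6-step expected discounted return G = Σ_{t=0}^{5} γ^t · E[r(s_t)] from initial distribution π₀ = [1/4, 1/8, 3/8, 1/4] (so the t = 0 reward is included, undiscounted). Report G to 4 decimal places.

t=0: π = [0.2500, 0.1250, 0.3750, 0.2500], E[r] = 1.2500, γ^t·E[r] = 1.250000, running G = 1.250000
t=1: π = [0.2344, 0.2813, 0.2344, 0.2500], E[r] = 0.3906, γ^t·E[r] = 0.351563, running G = 1.601563
t=2: π = [0.2168, 0.2832, 0.2500, 0.2500], E[r] = 0.4668, γ^t·E[r] = 0.378105, running G = 1.979668
t=3: π = [0.2188, 0.2854, 0.2458, 0.2500], E[r] = 0.4438, γ^t·E[r] = 0.323565, running G = 2.303233
t=4: π = [0.2182, 0.2852, 0.2466, 0.2500], E[r] = 0.4479, γ^t·E[r] = 0.293871, running G = 2.597104
t=5: π = [0.2183, 0.2852, 0.2465, 0.2500], E[r] = 0.4470, γ^t·E[r] = 0.263973, running G = 2.861077

G = 2.8611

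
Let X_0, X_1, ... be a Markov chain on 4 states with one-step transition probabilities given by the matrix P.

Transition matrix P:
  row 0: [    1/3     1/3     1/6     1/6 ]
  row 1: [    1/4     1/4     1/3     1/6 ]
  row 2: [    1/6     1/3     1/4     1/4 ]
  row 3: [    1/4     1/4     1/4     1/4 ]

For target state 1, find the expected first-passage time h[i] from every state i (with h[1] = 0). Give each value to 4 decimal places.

h = [3.1579, 0.0000, 3.1842, 3.4474]

First-step conditioning: h[1] = 0; for i ≠ 1, h[i] = 1 + Σ_k P[i][k]·h[k].
  h[0] = 1 + 1/3·h[0] + 1/6·h[2] + 1/6·h[3]
  h[2] = 1 + 1/6·h[0] + 1/4·h[2] + 1/4·h[3]
  h[3] = 1 + 1/4·h[0] + 1/4·h[2] + 1/4·h[3]
Solving the 3×3 linear system over states ≠ 1 gives exactly h = [60/19, 0, 121/38, 131/38] (h[1] = 0 is the target).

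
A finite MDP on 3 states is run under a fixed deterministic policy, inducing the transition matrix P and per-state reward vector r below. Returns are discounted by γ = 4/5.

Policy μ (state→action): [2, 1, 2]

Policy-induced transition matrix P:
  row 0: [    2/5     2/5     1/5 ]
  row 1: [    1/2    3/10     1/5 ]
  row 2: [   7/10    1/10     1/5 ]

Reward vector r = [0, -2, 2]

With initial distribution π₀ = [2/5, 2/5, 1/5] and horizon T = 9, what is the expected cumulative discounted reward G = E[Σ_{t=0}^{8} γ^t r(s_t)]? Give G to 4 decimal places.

G = -1.1128

t=0: π = [0.4000, 0.4000, 0.2000], E[r] = -0.4000, γ^t·E[r] = -0.400000, running G = -0.400000
t=1: π = [0.5000, 0.3000, 0.2000], E[r] = -0.2000, γ^t·E[r] = -0.160000, running G = -0.560000
t=2: π = [0.4900, 0.3100, 0.2000], E[r] = -0.2200, γ^t·E[r] = -0.140800, running G = -0.700800
t=3: π = [0.4910, 0.3090, 0.2000], E[r] = -0.2180, γ^t·E[r] = -0.111616, running G = -0.812416
t=4: π = [0.4909, 0.3091, 0.2000], E[r] = -0.2182, γ^t·E[r] = -0.089375, running G = -0.901791
t=5: π = [0.4909, 0.3091, 0.2000], E[r] = -0.2182, γ^t·E[r] = -0.071493, running G = -0.973284
t=6: π = [0.4909, 0.3091, 0.2000], E[r] = -0.2182, γ^t·E[r] = -0.057195, running G = -1.030479
t=7: π = [0.4909, 0.3091, 0.2000], E[r] = -0.2182, γ^t·E[r] = -0.045756, running G = -1.076235
t=8: π = [0.4909, 0.3091, 0.2000], E[r] = -0.2182, γ^t·E[r] = -0.036605, running G = -1.112840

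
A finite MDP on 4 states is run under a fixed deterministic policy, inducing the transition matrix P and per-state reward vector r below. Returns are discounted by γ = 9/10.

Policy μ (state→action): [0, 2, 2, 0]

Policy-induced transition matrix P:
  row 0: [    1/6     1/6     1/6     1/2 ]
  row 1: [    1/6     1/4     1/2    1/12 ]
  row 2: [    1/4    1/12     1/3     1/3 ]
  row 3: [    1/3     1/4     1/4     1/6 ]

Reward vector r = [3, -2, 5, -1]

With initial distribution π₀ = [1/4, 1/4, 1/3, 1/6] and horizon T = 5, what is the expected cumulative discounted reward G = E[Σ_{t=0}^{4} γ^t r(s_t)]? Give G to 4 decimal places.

t=0: π = [0.2500, 0.2500, 0.3333, 0.1667], E[r] = 1.7500, γ^t·E[r] = 1.750000, running G = 1.750000
t=1: π = [0.2222, 0.1736, 0.3194, 0.2847], E[r] = 1.6319, γ^t·E[r] = 1.468750, running G = 3.218750
t=2: π = [0.2407, 0.1782, 0.3015, 0.2795], E[r] = 1.5938, γ^t·E[r] = 1.290938, running G = 4.509688
t=3: π = [0.2384, 0.1797, 0.2996, 0.2823], E[r] = 1.5716, γ^t·E[r] = 1.145672, running G = 5.655359
t=4: π = [0.2387, 0.1802, 0.3000, 0.2811], E[r] = 1.5747, γ^t·E[r] = 1.033164, running G = 6.688523

G = 6.6885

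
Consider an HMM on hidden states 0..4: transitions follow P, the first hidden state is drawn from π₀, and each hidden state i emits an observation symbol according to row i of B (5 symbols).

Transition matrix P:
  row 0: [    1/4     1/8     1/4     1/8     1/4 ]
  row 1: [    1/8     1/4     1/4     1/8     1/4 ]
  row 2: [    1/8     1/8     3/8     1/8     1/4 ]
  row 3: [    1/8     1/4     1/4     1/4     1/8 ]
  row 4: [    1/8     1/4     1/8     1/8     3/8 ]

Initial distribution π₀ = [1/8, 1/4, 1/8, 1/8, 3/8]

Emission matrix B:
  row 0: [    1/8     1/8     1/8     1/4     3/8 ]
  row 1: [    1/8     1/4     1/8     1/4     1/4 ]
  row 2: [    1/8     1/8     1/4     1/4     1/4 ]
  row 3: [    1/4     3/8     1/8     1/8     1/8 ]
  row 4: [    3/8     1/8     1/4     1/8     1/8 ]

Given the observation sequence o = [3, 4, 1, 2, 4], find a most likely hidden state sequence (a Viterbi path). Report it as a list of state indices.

path = [1, 2, 2, 2, 2]

t=0: δ = [3.125e-02, 6.250e-02, 3.125e-02, 1.562e-02, 4.688e-02]  (obs o_0=3)
t=1: δ = [2.930e-03, 3.906e-03, 3.906e-03, 9.766e-04, 2.197e-03]  ψ = [0, 1, 1, 1, 4]  (obs o_1=4)
t=2: δ = [9.155e-05, 2.441e-04, 1.831e-04, 1.831e-04, 1.221e-04]  ψ = [0, 1, 2, 1, 1]  (obs o_2=1)
t=3: δ = [3.815e-06, 7.629e-06, 1.717e-05, 5.722e-06, 1.526e-05]  ψ = [1, 1, 2, 3, 1]  (obs o_3=2)
t=4: δ = [8.047e-07, 9.537e-07, 1.609e-06, 2.682e-07, 7.153e-07]  ψ = [2, 4, 2, 2, 4]  (obs o_4=4)
backtrack: best end state = 2; path = [1, 2, 2, 2, 2]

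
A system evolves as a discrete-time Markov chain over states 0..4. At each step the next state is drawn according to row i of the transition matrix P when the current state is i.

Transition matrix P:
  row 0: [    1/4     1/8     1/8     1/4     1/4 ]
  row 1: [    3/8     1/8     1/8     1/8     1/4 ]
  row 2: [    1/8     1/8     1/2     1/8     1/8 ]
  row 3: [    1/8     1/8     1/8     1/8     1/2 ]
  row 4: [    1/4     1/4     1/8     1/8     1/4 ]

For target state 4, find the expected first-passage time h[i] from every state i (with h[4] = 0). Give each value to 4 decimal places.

h = [3.6829, 3.7852, 4.5831, 2.8645, 0.0000]

First-step conditioning: h[4] = 0; for i ≠ 4, h[i] = 1 + Σ_k P[i][k]·h[k].
  h[0] = 1 + 1/4·h[0] + 1/8·h[1] + 1/8·h[2] + 1/4·h[3]
  h[1] = 1 + 3/8·h[0] + 1/8·h[1] + 1/8·h[2] + 1/8·h[3]
  h[2] = 1 + 1/8·h[0] + 1/8·h[1] + 1/2·h[2] + 1/8·h[3]
  h[3] = 1 + 1/8·h[0] + 1/8·h[1] + 1/8·h[2] + 1/8·h[3]
Solving the 4×4 linear system over states ≠ 4 gives exactly h = [1440/391, 1480/391, 1792/391, 1120/391, 0] (h[4] = 0 is the target).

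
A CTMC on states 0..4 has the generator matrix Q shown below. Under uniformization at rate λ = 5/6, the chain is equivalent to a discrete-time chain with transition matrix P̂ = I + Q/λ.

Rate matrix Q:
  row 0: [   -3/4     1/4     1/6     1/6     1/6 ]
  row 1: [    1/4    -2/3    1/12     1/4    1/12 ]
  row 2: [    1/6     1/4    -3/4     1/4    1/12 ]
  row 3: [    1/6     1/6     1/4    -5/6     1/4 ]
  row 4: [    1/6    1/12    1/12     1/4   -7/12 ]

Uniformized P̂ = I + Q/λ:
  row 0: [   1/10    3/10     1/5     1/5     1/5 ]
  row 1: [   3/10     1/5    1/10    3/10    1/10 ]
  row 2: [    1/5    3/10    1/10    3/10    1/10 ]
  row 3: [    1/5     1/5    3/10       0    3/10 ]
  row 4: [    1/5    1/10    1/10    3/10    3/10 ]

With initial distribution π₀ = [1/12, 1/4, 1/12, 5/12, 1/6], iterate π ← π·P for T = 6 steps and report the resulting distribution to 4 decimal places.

t=0: π = [0.0833, 0.2500, 0.0833, 0.4167, 0.1667]
t=1: π = [0.2167, 0.2000, 0.1917, 0.1667, 0.2250]
t=2: π = [0.1983, 0.2183, 0.1550, 0.2283, 0.2000]
t=3: π = [0.2020, 0.2153, 0.1655, 0.2117, 0.2055]
t=4: π = [0.2013, 0.2162, 0.1625, 0.2163, 0.2036]
t=5: π = [0.2015, 0.2160, 0.1634, 0.2150, 0.2041]
t=6: π = [0.2015, 0.2161, 0.1631, 0.2154, 0.2040]

π = [0.2015, 0.2161, 0.1631, 0.2154, 0.2040]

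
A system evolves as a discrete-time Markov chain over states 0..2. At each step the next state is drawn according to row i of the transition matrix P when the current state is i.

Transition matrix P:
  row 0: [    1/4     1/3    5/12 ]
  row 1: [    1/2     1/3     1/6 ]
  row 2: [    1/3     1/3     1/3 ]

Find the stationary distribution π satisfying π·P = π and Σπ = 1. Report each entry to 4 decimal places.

Balance equations π_j = Σ_i π_i·P[i][j]:
  π_0 = 1/4·π_0 + 1/2·π_1 + 1/3·π_2
  π_1 = 1/3·π_0 + 1/3·π_1 + 1/3·π_2
  normalize: π_0 + π_1 + π_2 = 1
Solving the linear system gives exactly π = [14/39, 1/3, 4/13].

π = [0.3590, 0.3333, 0.3077]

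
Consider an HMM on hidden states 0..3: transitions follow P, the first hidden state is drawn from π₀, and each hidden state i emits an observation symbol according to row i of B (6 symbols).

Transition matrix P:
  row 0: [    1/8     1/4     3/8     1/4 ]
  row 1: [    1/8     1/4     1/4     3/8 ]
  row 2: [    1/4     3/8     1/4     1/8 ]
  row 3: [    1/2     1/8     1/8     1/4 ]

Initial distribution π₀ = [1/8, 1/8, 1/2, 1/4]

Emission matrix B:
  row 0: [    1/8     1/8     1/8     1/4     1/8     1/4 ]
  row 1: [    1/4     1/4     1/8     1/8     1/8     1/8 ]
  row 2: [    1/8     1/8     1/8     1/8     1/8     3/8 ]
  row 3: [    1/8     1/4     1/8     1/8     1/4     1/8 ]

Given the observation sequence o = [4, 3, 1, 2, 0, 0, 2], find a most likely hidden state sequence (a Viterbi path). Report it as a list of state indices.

path = [3, 0, 3, 0, 2, 1, 3]

t=0: δ = [1.562e-02, 1.562e-02, 6.250e-02, 6.250e-02]  (obs o_0=4)
t=1: δ = [7.812e-03, 2.930e-03, 1.953e-03, 1.953e-03]  ψ = [3, 2, 2, 3]  (obs o_1=3)
t=2: δ = [1.221e-04, 4.883e-04, 3.662e-04, 4.883e-04]  ψ = [0, 0, 0, 0]  (obs o_2=1)
t=3: δ = [3.052e-05, 1.717e-05, 1.526e-05, 2.289e-05]  ψ = [3, 2, 1, 1]  (obs o_3=2)
t=4: δ = [1.431e-06, 1.907e-06, 1.431e-06, 9.537e-07]  ψ = [3, 0, 0, 0]  (obs o_4=0)
t=5: δ = [5.960e-08, 1.341e-07, 6.706e-08, 8.941e-08]  ψ = [3, 2, 0, 1]  (obs o_5=0)
t=6: δ = [5.588e-09, 4.191e-09, 4.191e-09, 6.286e-09]  ψ = [3, 1, 1, 1]  (obs o_6=2)
backtrack: best end state = 3; path = [3, 0, 3, 0, 2, 1, 3]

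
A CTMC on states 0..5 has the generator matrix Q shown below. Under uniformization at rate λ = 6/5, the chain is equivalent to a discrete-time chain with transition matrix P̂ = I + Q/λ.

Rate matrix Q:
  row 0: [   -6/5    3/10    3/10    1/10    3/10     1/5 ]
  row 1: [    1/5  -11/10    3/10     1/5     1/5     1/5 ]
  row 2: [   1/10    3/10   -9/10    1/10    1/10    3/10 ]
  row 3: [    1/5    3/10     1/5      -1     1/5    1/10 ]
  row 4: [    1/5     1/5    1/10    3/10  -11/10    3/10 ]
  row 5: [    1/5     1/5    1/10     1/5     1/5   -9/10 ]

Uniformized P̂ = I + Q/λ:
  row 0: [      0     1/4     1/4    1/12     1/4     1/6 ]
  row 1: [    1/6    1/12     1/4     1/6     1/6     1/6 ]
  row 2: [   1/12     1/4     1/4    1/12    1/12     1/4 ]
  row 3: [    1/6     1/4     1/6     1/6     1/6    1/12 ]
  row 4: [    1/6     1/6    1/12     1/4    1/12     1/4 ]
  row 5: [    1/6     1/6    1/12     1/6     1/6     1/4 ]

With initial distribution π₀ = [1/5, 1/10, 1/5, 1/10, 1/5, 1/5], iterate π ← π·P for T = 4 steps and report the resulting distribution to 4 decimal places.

π = [0.1301, 0.1894, 0.1792, 0.1535, 0.1500, 0.1978]

t=0: π = [0.2000, 0.1000, 0.2000, 0.1000, 0.2000, 0.2000]
t=1: π = [0.1167, 0.2000, 0.1750, 0.1500, 0.1500, 0.2083]
t=2: π = [0.1326, 0.1868, 0.1778, 0.1549, 0.1493, 0.1986]
t=3: π = [0.1297, 0.1899, 0.1791, 0.1532, 0.1505, 0.1976]
t=4: π = [0.1301, 0.1894, 0.1792, 0.1535, 0.1500, 0.1978]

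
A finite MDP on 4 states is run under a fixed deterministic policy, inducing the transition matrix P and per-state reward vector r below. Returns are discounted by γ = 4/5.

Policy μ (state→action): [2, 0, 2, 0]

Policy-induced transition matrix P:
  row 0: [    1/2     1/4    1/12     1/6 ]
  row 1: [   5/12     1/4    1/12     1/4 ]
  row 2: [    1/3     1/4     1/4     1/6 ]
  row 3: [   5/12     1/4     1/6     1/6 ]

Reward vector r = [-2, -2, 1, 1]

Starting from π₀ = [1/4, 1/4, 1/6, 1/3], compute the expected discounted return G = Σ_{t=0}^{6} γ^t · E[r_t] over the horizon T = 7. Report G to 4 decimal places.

t=0: π = [0.2500, 0.2500, 0.1667, 0.3333], E[r] = -0.5000, γ^t·E[r] = -0.500000, running G = -0.500000
t=1: π = [0.4236, 0.2500, 0.1389, 0.1875], E[r] = -1.0208, γ^t·E[r] = -0.816667, running G = -1.316667
t=2: π = [0.4404, 0.2500, 0.1221, 0.1875], E[r] = -1.0712, γ^t·E[r] = -0.685556, running G = -2.002222
t=3: π = [0.4432, 0.2500, 0.1193, 0.1875], E[r] = -1.0796, γ^t·E[r] = -0.552741, running G = -2.554963
t=4: π = [0.4437, 0.2500, 0.1188, 0.1875], E[r] = -1.0810, γ^t·E[r] = -0.442765, running G = -2.997728
t=5: π = [0.4437, 0.2500, 0.1188, 0.1875], E[r] = -1.0812, γ^t·E[r] = -0.354289, running G = -3.352017
t=6: π = [0.4437, 0.2500, 0.1188, 0.1875], E[r] = -1.0812, γ^t·E[r] = -0.283441, running G = -3.635458

G = -3.6355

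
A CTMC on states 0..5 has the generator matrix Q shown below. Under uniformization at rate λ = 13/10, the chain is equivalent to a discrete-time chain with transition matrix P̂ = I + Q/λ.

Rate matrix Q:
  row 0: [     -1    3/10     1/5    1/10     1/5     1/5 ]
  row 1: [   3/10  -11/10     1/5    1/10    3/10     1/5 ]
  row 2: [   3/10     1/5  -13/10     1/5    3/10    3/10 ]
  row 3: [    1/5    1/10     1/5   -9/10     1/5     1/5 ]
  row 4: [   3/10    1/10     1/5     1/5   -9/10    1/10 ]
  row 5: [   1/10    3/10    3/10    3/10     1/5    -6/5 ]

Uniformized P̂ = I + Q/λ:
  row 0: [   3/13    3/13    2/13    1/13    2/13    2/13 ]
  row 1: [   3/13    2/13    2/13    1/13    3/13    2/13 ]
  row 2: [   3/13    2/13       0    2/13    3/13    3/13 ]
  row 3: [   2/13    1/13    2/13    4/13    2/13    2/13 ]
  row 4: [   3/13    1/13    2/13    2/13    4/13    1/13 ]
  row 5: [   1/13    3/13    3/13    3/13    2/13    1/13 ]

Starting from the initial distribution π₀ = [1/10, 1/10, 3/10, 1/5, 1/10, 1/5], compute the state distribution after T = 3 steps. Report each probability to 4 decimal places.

π = [0.1969, 0.1504, 0.1417, 0.1638, 0.2084, 0.1388]

t=0: π = [0.1000, 0.1000, 0.3000, 0.2000, 0.1000, 0.2000]
t=1: π = [0.1846, 0.1538, 0.1231, 0.1846, 0.2000, 0.1538]
t=2: π = [0.1929, 0.1503, 0.1467, 0.1680, 0.2059, 0.1361]
t=3: π = [0.1969, 0.1504, 0.1417, 0.1638, 0.2084, 0.1388]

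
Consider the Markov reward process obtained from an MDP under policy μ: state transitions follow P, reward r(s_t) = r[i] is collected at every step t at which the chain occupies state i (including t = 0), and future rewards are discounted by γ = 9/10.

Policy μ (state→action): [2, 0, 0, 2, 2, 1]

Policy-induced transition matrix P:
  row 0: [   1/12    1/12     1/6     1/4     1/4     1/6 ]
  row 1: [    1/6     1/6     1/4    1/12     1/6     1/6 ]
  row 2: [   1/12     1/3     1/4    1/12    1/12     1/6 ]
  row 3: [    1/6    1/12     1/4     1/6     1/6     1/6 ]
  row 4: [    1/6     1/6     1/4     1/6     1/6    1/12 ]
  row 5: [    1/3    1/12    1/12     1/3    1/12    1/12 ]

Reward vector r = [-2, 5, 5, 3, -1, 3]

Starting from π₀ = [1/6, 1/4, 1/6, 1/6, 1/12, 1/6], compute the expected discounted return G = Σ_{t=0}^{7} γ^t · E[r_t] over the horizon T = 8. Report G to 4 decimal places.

G = 13.6385

t=0: π = [0.1667, 0.2500, 0.1667, 0.1667, 0.0833, 0.1667], E[r] = 2.6667, γ^t·E[r] = 2.666667, running G = 2.666667
t=1: π = [0.1667, 0.1528, 0.2083, 0.1736, 0.1528, 0.1458], E[r] = 2.2778, γ^t·E[r] = 2.050000, running G = 4.716667
t=2: π = [0.1597, 0.1609, 0.2118, 0.1748, 0.1510, 0.1418], E[r] = 2.3426, γ^t·E[r] = 1.897500, running G = 6.614167
t=3: π = [0.1593, 0.1623, 0.2131, 0.1726, 0.1505, 0.1423], E[r] = 2.3519, γ^t·E[r] = 1.714570, running G = 8.328737
t=4: π = [0.1593, 0.1627, 0.2130, 0.1724, 0.1503, 0.1423], E[r] = 2.3533, γ^t·E[r] = 1.543994, running G = 9.872731
t=5: π = [0.1593, 0.1627, 0.2130, 0.1724, 0.1503, 0.1423], E[r] = 2.3533, γ^t·E[r] = 1.389577, running G = 11.262308
t=6: π = [0.1594, 0.1627, 0.2130, 0.1724, 0.1503, 0.1423], E[r] = 2.3532, γ^t·E[r] = 1.250613, running G = 12.512921
t=7: π = [0.1594, 0.1627, 0.2130, 0.1724, 0.1503, 0.1423], E[r] = 2.3532, γ^t·E[r] = 1.125550, running G = 13.638471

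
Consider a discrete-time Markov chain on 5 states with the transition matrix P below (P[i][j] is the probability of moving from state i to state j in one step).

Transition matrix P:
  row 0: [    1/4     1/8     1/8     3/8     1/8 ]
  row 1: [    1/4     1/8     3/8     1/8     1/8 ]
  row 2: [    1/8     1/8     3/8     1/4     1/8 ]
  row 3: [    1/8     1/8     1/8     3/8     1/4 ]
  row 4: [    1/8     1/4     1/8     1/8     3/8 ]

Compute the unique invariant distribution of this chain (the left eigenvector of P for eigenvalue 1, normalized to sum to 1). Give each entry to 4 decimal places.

Balance equations π_j = Σ_i π_i·P[i][j]:
  π_0 = 1/4·π_0 + 1/4·π_1 + 1/8·π_2 + 1/8·π_3 + 1/8·π_4
  π_1 = 1/8·π_0 + 1/8·π_1 + 1/8·π_2 + 1/8·π_3 + 1/4·π_4
  π_2 = 1/8·π_0 + 3/8·π_1 + 3/8·π_2 + 1/8·π_3 + 1/8·π_4
  π_3 = 3/8·π_0 + 1/8·π_1 + 1/4·π_2 + 3/8·π_3 + 1/8·π_4
  normalize: π_0 + π_1 + π_2 + π_3 + π_4 = 1
Solving the linear system gives exactly π = [397/2414, 365/2414, 262/1207, 311/1207, 253/1207].

π = [0.1645, 0.1512, 0.2171, 0.2577, 0.2096]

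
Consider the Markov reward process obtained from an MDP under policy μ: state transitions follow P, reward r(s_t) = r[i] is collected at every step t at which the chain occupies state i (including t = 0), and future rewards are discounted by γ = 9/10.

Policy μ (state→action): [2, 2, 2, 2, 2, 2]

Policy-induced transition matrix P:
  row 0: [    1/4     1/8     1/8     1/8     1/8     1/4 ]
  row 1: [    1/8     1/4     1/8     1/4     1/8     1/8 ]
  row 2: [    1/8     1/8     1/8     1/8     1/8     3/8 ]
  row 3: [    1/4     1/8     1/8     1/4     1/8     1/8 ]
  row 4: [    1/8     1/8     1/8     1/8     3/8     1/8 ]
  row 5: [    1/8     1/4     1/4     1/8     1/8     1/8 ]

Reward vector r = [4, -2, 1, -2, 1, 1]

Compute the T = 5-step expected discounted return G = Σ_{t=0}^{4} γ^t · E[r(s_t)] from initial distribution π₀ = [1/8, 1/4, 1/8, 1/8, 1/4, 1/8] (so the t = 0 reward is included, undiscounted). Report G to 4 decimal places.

t=0: π = [0.1250, 0.2500, 0.1250, 0.1250, 0.2500, 0.1250], E[r] = 0.2500, γ^t·E[r] = 0.250000, running G = 0.250000
t=1: π = [0.1563, 0.1719, 0.1406, 0.1719, 0.1875, 0.1719], E[r] = 0.4375, γ^t·E[r] = 0.393750, running G = 0.643750
t=2: π = [0.1660, 0.1680, 0.1465, 0.1680, 0.1719, 0.1797], E[r] = 0.4902, γ^t·E[r] = 0.397090, running G = 1.040840
t=3: π = [0.1667, 0.1685, 0.1475, 0.1670, 0.1680, 0.1824], E[r] = 0.4939, γ^t·E[r] = 0.360051, running G = 1.400890
t=4: π = [0.1667, 0.1689, 0.1478, 0.1669, 0.1670, 0.1827], E[r] = 0.4928, γ^t·E[r] = 0.323325, running G = 1.724215

G = 1.7242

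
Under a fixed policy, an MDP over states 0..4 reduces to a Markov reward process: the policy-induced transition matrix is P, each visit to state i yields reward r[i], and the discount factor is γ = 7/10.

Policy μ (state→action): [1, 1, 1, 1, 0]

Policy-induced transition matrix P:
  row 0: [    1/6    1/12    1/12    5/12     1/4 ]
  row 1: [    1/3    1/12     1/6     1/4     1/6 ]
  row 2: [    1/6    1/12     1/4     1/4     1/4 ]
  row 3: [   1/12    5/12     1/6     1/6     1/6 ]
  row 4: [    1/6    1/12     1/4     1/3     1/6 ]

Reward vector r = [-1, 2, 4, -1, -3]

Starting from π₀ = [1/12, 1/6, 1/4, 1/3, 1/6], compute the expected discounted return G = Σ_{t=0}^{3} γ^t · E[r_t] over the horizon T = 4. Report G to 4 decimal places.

G = 0.5655

t=0: π = [0.0833, 0.1667, 0.2500, 0.3333, 0.1667], E[r] = 0.4167, γ^t·E[r] = 0.416667, running G = 0.416667
t=1: π = [0.1667, 0.1944, 0.1944, 0.2500, 0.1944], E[r] = 0.1667, γ^t·E[r] = 0.116667, running G = 0.533333
t=2: π = [0.1782, 0.1667, 0.1852, 0.2731, 0.1968], E[r] = 0.0324, γ^t·E[r] = 0.015880, running G = 0.549213
t=3: π = [0.1717, 0.1744, 0.1836, 0.2733, 0.1970], E[r] = 0.0475, γ^t·E[r] = 0.016277, running G = 0.565490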